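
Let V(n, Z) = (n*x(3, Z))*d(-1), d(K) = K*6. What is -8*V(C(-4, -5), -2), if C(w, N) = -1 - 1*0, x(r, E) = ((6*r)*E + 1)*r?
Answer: 5040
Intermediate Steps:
x(r, E) = r*(1 + 6*E*r) (x(r, E) = (6*E*r + 1)*r = (1 + 6*E*r)*r = r*(1 + 6*E*r))
d(K) = 6*K
C(w, N) = -1 (C(w, N) = -1 + 0 = -1)
V(n, Z) = -6*n*(3 + 54*Z) (V(n, Z) = (n*(3*(1 + 6*Z*3)))*(6*(-1)) = (n*(3*(1 + 18*Z)))*(-6) = (n*(3 + 54*Z))*(-6) = -6*n*(3 + 54*Z))
-8*V(C(-4, -5), -2) = -(-144)*(-1)*(1 + 18*(-2)) = -(-144)*(-1)*(1 - 36) = -(-144)*(-1)*(-35) = -8*(-630) = 5040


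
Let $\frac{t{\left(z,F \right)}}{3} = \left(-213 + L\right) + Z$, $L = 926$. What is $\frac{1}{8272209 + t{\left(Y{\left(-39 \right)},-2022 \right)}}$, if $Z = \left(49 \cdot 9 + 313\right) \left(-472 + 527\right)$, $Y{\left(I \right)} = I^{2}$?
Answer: $\frac{1}{8398758} \approx 1.1907 \cdot 10^{-7}$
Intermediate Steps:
$Z = 41470$ ($Z = \left(441 + 313\right) 55 = 754 \cdot 55 = 41470$)
$t{\left(z,F \right)} = 126549$ ($t{\left(z,F \right)} = 3 \left(\left(-213 + 926\right) + 41470\right) = 3 \left(713 + 41470\right) = 3 \cdot 42183 = 126549$)
$\frac{1}{8272209 + t{\left(Y{\left(-39 \right)},-2022 \right)}} = \frac{1}{8272209 + 126549} = \frac{1}{8398758}$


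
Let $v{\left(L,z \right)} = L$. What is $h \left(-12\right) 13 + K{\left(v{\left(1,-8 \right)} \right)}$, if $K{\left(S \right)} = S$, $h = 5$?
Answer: $-779$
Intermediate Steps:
$h \left(-12\right) 13 + K{\left(v{\left(1,-8 \right)} \right)} = 5 \left(-12\right) 13 + 1 = \left(-60\right) 13 + 1 = -780 + 1 = -779$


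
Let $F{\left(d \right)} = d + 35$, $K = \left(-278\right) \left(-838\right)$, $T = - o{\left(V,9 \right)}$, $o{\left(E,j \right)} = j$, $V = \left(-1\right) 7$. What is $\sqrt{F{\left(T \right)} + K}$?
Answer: $\sqrt{232990} \approx 482.69$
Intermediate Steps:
$V = -7$
$T = -9$ ($T = \left(-1\right) 9 = -9$)
$K = 232964$
$F{\left(d \right)} = 35 + d$
$\sqrt{F{\left(T \right)} + K} = \sqrt{\left(35 - 9\right) + 232964} = \sqrt{26 + 232964} = \sqrt{232990}$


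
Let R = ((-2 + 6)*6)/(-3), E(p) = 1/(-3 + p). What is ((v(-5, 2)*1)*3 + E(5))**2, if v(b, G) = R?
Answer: 2209/4 ≈ 552.25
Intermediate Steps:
R = -8 (R = (4*6)*(-1/3) = 24*(-1/3) = -8)
v(b, G) = -8
((v(-5, 2)*1)*3 + E(5))**2 = (-8*1*3 + 1/(-3 + 5))**2 = (-8*3 + 1/2)**2 = (-24 + 1/2)**2 = (-47/2)**2 = 2209/4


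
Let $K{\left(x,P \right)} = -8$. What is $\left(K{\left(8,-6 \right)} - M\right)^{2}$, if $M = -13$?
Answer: $25$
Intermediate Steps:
$\left(K{\left(8,-6 \right)} - M\right)^{2} = \left(-8 - -13\right)^{2} = \left(-8 + 13\right)^{2} = 5^{2} = 25$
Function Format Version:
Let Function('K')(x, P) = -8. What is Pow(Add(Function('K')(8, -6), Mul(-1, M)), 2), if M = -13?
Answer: 25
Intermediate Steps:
Pow(Add(Function('K')(8, -6), Mul(-1, M)), 2) = Pow(Add(-8, Mul(-1, -13)), 2) = Pow(Add(-8, 13), 2) = Pow(5, 2) = 25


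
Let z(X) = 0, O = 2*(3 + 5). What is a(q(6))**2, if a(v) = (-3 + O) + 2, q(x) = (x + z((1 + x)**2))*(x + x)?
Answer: 225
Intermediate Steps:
O = 16 (O = 2*8 = 16)
q(x) = 2*x**2 (q(x) = (x + 0)*(x + x) = x*(2*x) = 2*x**2)
a(v) = 15 (a(v) = (-3 + 16) + 2 = 13 + 2 = 15)
a(q(6))**2 = 15**2 = 225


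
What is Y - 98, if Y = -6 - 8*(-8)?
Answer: -40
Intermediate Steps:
Y = 58 (Y = -6 + 64 = 58)
Y - 98 = 58 - 98 = -40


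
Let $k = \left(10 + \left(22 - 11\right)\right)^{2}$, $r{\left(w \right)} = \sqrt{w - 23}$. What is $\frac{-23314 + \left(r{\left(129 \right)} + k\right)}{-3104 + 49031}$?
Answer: $- \frac{22873}{45927} + \frac{\sqrt{106}}{45927} \approx -0.49781$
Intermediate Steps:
$r{\left(w \right)} = \sqrt{-23 + w}$
$k = 441$ ($k = \left(10 + 11\right)^{2} = 21^{2} = 441$)
$\frac{-23314 + \left(r{\left(129 \right)} + k\right)}{-3104 + 49031} = \frac{-23314 + \left(\sqrt{-23 + 129} + 441\right)}{-3104 + 49031} = \frac{-23314 + \left(\sqrt{106} + 441\right)}{45927} = \left(-23314 + \left(441 + \sqrt{106}\right)\right) \frac{1}{45927} = \left(-22873 + \sqrt{106}\right) \frac{1}{45927} = - \frac{22873}{45927} + \frac{\sqrt{106}}{45927}$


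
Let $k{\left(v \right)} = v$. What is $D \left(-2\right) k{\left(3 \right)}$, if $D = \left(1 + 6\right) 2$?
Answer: $-84$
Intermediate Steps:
$D = 14$ ($D = 7 \cdot 2 = 14$)
$D \left(-2\right) k{\left(3 \right)} = 14 \left(-2\right) 3 = \left(-28\right) 3 = -84$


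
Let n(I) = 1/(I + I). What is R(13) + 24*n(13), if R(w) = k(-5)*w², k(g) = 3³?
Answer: 59331/13 ≈ 4563.9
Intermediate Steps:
k(g) = 27
R(w) = 27*w²
n(I) = 1/(2*I)
R(13) + 24*n(13) = 27*13² + 24*((½)/13) = 27*169 + 24*((½)*(1/13)) = 4563 + 24*(1/26) = 4563 + 12/13 = 59331/13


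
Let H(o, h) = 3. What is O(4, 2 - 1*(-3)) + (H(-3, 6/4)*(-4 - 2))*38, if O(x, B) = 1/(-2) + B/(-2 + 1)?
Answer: -1379/2 ≈ -689.50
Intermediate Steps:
O(x, B) = -½ - B (O(x, B) = 1*(-½) + B/(-1) = -½ + B*(-1) = -½ - B)
O(4, 2 - 1*(-3)) + (H(-3, 6/4)*(-4 - 2))*38 = (-½ - (2 - 1*(-3))) + (3*(-4 - 2))*38 = (-½ - (2 + 3)) + (3*(-6))*38 = (-½ - 1*5) - 18*38 = (-½ - 5) - 684 = -11/2 - 684 = -1379/2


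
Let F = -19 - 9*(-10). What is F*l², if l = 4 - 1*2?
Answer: 284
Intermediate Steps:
l = 2 (l = 4 - 2 = 2)
F = 71 (F = -19 - 1*(-90) = -19 + 90 = 71)
F*l² = 71*2² = 71*4 = 284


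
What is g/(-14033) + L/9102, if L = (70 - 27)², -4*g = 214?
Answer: 13216987/63864183 ≈ 0.20695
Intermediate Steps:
g = -107/2 (g = -¼*214 = -107/2 ≈ -53.500)
L = 1849 (L = 43² = 1849)
g/(-14033) + L/9102 = -107/2/(-14033) + 1849/9102 = -107/2*(-1/14033) + 1849*(1/9102) = 107/28066 + 1849/9102 = 13216987/63864183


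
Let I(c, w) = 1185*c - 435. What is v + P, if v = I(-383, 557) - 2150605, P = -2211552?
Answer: -4816447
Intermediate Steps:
I(c, w) = -435 + 1185*c
v = -2604895 (v = (-435 + 1185*(-383)) - 2150605 = (-435 - 453855) - 2150605 = -454290 - 2150605 = -2604895)
v + P = -2604895 - 2211552 = -4816447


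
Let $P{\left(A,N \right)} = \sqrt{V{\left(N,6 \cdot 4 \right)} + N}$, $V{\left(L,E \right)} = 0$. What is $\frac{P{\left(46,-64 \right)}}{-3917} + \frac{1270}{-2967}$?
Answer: $- \frac{1270}{2967} - \frac{8 i}{3917} \approx -0.42804 - 0.0020424 i$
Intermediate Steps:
$P{\left(A,N \right)} = \sqrt{N}$ ($P{\left(A,N \right)} = \sqrt{0 + N} = \sqrt{N}$)
$\frac{P{\left(46,-64 \right)}}{-3917} + \frac{1270}{-2967} = \frac{\sqrt{-64}}{-3917} + \frac{1270}{-2967} = 8 i \left(- \frac{1}{3917}\right) + 1270 \left(- \frac{1}{2967}\right) = - \frac{8 i}{3917} - \frac{1270}{2967} = - \frac{1270}{2967} - \frac{8 i}{3917}$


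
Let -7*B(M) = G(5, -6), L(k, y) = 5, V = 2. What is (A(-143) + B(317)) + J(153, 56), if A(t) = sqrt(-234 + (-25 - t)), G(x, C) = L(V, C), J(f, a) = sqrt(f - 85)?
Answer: -5/7 + 2*sqrt(17) + 2*I*sqrt(29) ≈ 7.5319 + 10.77*I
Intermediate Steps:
J(f, a) = sqrt(-85 + f)
G(x, C) = 5
B(M) = -5/7 (B(M) = -1/7*5 = -5/7)
A(t) = sqrt(-259 - t)
(A(-143) + B(317)) + J(153, 56) = (sqrt(-259 - 1*(-143)) - 5/7) + sqrt(-85 + 153) = (sqrt(-259 + 143) - 5/7) + sqrt(68) = (sqrt(-116) - 5/7) + 2*sqrt(17) = (2*I*sqrt(29) - 5/7) + 2*sqrt(17) = (-5/7 + 2*I*sqrt(29)) + 2*sqrt(17) = -5/7 + 2*sqrt(17) + 2*I*sqrt(29)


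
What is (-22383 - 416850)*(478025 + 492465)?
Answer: -426271234170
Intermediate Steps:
(-22383 - 416850)*(478025 + 492465) = -439233*970490 = -426271234170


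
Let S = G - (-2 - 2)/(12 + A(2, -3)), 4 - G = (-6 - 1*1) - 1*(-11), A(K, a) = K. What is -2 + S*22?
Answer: 30/7 ≈ 4.2857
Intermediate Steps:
G = 0 (G = 4 - ((-6 - 1*1) - 1*(-11)) = 4 - ((-6 - 1) + 11) = 4 - (-7 + 11) = 4 - 1*4 = 4 - 4 = 0)
S = 2/7 (S = 0 - (-2 - 2)/(12 + 2) = 0 - (-4)/14 = 0 - 1*(-2/7) = 0 + 2/7 = 2/7 ≈ 0.28571)
-2 + S*22 = -2 + (2/7)*22 = -2 + 44/7 = 30/7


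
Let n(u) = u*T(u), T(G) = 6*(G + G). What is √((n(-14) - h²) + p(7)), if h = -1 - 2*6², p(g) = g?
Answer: 3*I*√330 ≈ 54.498*I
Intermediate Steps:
T(G) = 12*G (T(G) = 6*(2*G) = 12*G)
h = -73 (h = -1 - 2*36 = -1 - 72 = -73)
n(u) = 12*u² (n(u) = u*(12*u) = 12*u²)
√((n(-14) - h²) + p(7)) = √((12*(-14)² - 1*(-73)²) + 7) = √((12*196 - 1*5329) + 7) = √((2352 - 5329) + 7) = √(-2977 + 7) = √(-2970) = 3*I*√330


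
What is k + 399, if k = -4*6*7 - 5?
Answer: 226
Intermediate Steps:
k = -173 (k = -24*7 - 5 = -168 - 5 = -173)
k + 399 = -173 + 399 = 226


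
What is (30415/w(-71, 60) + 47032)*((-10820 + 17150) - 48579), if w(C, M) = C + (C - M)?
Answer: -400100100201/202 ≈ -1.9807e+9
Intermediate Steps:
w(C, M) = -M + 2*C
(30415/w(-71, 60) + 47032)*((-10820 + 17150) - 48579) = (30415/(-1*60 + 2*(-71)) + 47032)*((-10820 + 17150) - 48579) = (30415/(-60 - 142) + 47032)*(6330 - 48579) = (30415/(-202) + 47032)*(-42249) = (30415*(-1/202) + 47032)*(-42249) = (-30415/202 + 47032)*(-42249) = (9470049/202)*(-42249) = -400100100201/202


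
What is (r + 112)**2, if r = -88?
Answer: 576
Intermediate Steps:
(r + 112)**2 = (-88 + 112)**2 = 24**2 = 576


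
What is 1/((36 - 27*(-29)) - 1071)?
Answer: -1/252 ≈ -0.0039683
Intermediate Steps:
1/((36 - 27*(-29)) - 1071) = 1/((36 + 783) - 1071) = 1/(819 - 1071) = 1/(-252) = -1/252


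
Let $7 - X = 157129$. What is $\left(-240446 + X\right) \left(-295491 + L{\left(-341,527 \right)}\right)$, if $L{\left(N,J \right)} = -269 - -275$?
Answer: $117475380480$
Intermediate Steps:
$X = -157122$ ($X = 7 - 157129 = -157122$)
$L{\left(N,J \right)} = 6$ ($L{\left(N,J \right)} = -269 + 275 = 6$)
$\left(-240446 + X\right) \left(-295491 + L{\left(-341,527 \right)}\right) = \left(-240446 - 157122\right) \left(-295491 + 6\right) = \left(-397568\right) \left(-295485\right) = 117475380480$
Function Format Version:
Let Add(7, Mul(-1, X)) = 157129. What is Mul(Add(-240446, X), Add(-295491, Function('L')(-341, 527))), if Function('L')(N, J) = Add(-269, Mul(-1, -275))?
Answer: 117475380480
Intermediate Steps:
X = -157122 (X = Add(7, Mul(-1, 157129)) = Add(7, -157129) = -157122)
Function('L')(N, J) = 6 (Function('L')(N, J) = Add(-269, 275) = 6)
Mul(Add(-240446, X), Add(-295491, Function('L')(-341, 527))) = Mul(Add(-240446, -157122), Add(-295491, 6)) = Mul(-397568, -295485) = 117475380480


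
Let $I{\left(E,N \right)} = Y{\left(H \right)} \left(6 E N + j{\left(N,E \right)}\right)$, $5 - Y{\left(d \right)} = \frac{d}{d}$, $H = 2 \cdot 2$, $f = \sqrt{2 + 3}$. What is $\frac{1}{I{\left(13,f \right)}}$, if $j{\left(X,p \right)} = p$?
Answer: $- \frac{1}{9308} + \frac{3 \sqrt{5}}{4654} \approx 0.001334$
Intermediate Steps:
$f = \sqrt{5} \approx 2.2361$
$H = 4$
$Y{\left(d \right)} = 4$ ($Y{\left(d \right)} = 5 - \frac{d}{d} = 5 - 1 = 4$)
$I{\left(E,N \right)} = 4 E + 24 E N$ ($I{\left(E,N \right)} = 4 \left(6 E N + E\right) = 4 \left(E + 6 E N\right) = 4 E + 24 E N$)
$\frac{1}{I{\left(13,f \right)}} = \frac{1}{4 \cdot 13 \left(1 + 6 \sqrt{5}\right)} = \frac{1}{52 + 312 \sqrt{5}}$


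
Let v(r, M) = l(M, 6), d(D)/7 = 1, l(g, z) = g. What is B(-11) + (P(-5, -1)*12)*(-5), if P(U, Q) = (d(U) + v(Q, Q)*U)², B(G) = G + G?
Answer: -8662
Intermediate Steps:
B(G) = 2*G
d(D) = 7 (d(D) = 7*1 = 7)
v(r, M) = M
P(U, Q) = (7 + Q*U)²
B(-11) + (P(-5, -1)*12)*(-5) = 2*(-11) + ((7 - 1*(-5))²*12)*(-5) = -22 + ((7 + 5)²*12)*(-5) = -22 + (12²*12)*(-5) = -22 + (144*12)*(-5) = -22 + 1728*(-5) = -22 - 8640 = -8662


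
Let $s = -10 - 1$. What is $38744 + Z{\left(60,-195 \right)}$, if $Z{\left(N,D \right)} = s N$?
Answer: $38084$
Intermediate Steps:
$s = -11$ ($s = -10 - 1 = -11$)
$Z{\left(N,D \right)} = - 11 N$
$38744 + Z{\left(60,-195 \right)} = 38744 - 660 = 38084$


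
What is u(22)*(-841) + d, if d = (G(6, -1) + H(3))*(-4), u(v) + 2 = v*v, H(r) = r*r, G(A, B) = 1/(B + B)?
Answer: -405396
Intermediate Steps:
G(A, B) = 1/(2*B)
H(r) = r²
u(v) = -2 + v² (u(v) = -2 + v*v = -2 + v²)
d = -34 (d = ((½)/(-1) + 3²)*(-4) = ((½)*(-1) + 9)*(-4) = (-½ + 9)*(-4) = (17/2)*(-4) = -34)
u(22)*(-841) + d = (-2 + 22²)*(-841) - 34 = (-2 + 484)*(-841) - 34 = 482*(-841) - 34 = -405362 - 34 = -405396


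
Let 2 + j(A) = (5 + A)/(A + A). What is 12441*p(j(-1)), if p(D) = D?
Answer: -49764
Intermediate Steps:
j(A) = -2 + (5 + A)/(2*A) (j(A) = -2 + (5 + A)/(A + A) = -2 + (5 + A)/((2*A)) = -2 + (5 + A)*(1/(2*A)) = -2 + (5 + A)/(2*A))
12441*p(j(-1)) = 12441*((½)*(5 - 3*(-1))/(-1)) = 12441*((½)*(-1)*(5 + 3)) = 12441*((½)*(-1)*8) = 12441*(-4) = -49764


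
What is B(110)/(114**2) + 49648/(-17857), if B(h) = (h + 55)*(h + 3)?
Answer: -104093881/77356524 ≈ -1.3456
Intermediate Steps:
B(h) = (3 + h)*(55 + h) (B(h) = (55 + h)*(3 + h) = (3 + h)*(55 + h))
B(110)/(114**2) + 49648/(-17857) = (165 + 110**2 + 58*110)/(114**2) + 49648/(-17857) = (165 + 12100 + 6380)/12996 + 49648*(-1/17857) = 18645*(1/12996) - 49648/17857 = 6215/4332 - 49648/17857 = -104093881/77356524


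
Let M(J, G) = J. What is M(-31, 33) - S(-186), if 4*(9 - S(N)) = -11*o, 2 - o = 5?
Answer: -127/4 ≈ -31.750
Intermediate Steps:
o = -3 (o = 2 - 1*5 = 2 - 5 = -3)
S(N) = ¾ (S(N) = 9 - (-11)*(-3)/4 = 9 - ¼*33 = 9 - 33/4 = ¾)
M(-31, 33) - S(-186) = -31 - 1*¾ = -31 - ¾ = -127/4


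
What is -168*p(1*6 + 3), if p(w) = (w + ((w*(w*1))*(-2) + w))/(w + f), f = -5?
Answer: 6048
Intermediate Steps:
p(w) = (-2*w² + 2*w)/(-5 + w) (p(w) = (w + ((w*(w*1))*(-2) + w))/(w - 5) = (w + ((w*w)*(-2) + w))/(-5 + w) = (w + (w²*(-2) + w))/(-5 + w) = (w + (-2*w² + w))/(-5 + w) = (w + (w - 2*w²))/(-5 + w) = (-2*w² + 2*w)/(-5 + w))
-168*p(1*6 + 3) = -336*(1*6 + 3)*(1 - (1*6 + 3))/(-5 + (1*6 + 3)) = -336*(6 + 3)*(1 - (6 + 3))/(-5 + (6 + 3)) = -336*9*(1 - 1*9)/(-5 + 9) = -336*9*(1 - 9)/4 = -336*9*(-8)/4 = -168*(-36) = 6048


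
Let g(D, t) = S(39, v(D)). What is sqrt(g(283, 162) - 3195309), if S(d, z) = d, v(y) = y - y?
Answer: 3*I*sqrt(355030) ≈ 1787.5*I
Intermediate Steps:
v(y) = 0
g(D, t) = 39
sqrt(g(283, 162) - 3195309) = sqrt(39 - 3195309) = sqrt(-3195270) = 3*I*sqrt(355030)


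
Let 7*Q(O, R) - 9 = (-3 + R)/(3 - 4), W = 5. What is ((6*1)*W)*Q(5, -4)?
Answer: 480/7 ≈ 68.571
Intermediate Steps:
Q(O, R) = 12/7 - R/7 (Q(O, R) = 9/7 + ((-3 + R)/(3 - 4))/7 = 9/7 + ((-3 + R)/(-1))/7 = 9/7 + ((-3 + R)*(-1))/7 = 9/7 + (3 - R)/7 = 9/7 + (3/7 - R/7) = 12/7 - R/7)
((6*1)*W)*Q(5, -4) = ((6*1)*5)*(12/7 - 1/7*(-4)) = (6*5)*(12/7 + 4/7) = 30*(16/7) = 480/7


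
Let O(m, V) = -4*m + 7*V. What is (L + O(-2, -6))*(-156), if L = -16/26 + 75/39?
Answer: 5100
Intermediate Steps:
L = 17/13 (L = -16*1/26 + 75*(1/39) = -8/13 + 25/13 = 17/13 ≈ 1.3077)
(L + O(-2, -6))*(-156) = (17/13 + (-4*(-2) + 7*(-6)))*(-156) = (17/13 + (8 - 42))*(-156) = (17/13 - 34)*(-156) = -425/13*(-156) = 5100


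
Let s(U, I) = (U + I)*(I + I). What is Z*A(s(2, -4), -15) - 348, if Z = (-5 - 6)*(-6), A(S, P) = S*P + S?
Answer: -15132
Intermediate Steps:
s(U, I) = 2*I*(I + U) (s(U, I) = (I + U)*(2*I) = 2*I*(I + U))
A(S, P) = S + P*S (A(S, P) = P*S + S = S + P*S)
Z = 66 (Z = -11*(-6) = 66)
Z*A(s(2, -4), -15) - 348 = 66*((2*(-4)*(-4 + 2))*(1 - 15)) - 348 = 66*((2*(-4)*(-2))*(-14)) - 348 = 66*(16*(-14)) - 348 = 66*(-224) - 348 = -14784 - 348 = -15132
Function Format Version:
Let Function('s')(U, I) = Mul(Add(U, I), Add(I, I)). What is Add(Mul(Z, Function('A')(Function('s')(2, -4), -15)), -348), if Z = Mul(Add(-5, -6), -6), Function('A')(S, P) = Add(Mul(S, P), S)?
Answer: -15132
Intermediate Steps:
Function('s')(U, I) = Mul(2, I, Add(I, U)) (Function('s')(U, I) = Mul(Add(I, U), Mul(2, I)) = Mul(2, I, Add(I, U)))
Function('A')(S, P) = Add(S, Mul(P, S)) (Function('A')(S, P) = Add(Mul(P, S), S) = Add(S, Mul(P, S)))
Z = 66 (Z = Mul(-11, -6) = 66)
Add(Mul(Z, Function('A')(Function('s')(2, -4), -15)), -348) = Add(Mul(66, Mul(Mul(2, -4, Add(-4, 2)), Add(1, -15))), -348) = Add(Mul(66, Mul(Mul(2, -4, -2), -14)), -348) = Add(Mul(66, Mul(16, -14)), -348) = Add(Mul(66, -224), -348) = Add(-14784, -348) = -15132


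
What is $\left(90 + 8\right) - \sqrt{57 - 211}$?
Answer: $98 - i \sqrt{154} \approx 98.0 - 12.41 i$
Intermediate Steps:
$\left(90 + 8\right) - \sqrt{57 - 211} = 98 - \sqrt{-154} = 98 - i \sqrt{154}$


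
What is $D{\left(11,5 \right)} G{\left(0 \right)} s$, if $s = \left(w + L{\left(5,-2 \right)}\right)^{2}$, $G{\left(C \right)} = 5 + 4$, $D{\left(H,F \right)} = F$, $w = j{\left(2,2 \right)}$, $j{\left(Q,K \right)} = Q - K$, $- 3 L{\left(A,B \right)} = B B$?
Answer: $80$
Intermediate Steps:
$L{\left(A,B \right)} = - \frac{B^{2}}{3}$ ($L{\left(A,B \right)} = - \frac{B B}{3} = - \frac{B^{2}}{3}$)
$w = 0$ ($w = 2 - 2 = 0$)
$G{\left(C \right)} = 9$
$s = \frac{16}{9}$ ($s = \left(0 - \frac{\left(-2\right)^{2}}{3}\right)^{2} = \left(0 - \frac{4}{3}\right)^{2} = \left(- \frac{4}{3}\right)^{2} = \frac{16}{9} \approx 1.7778$)
$D{\left(11,5 \right)} G{\left(0 \right)} s = 5 \cdot 9 \cdot \frac{16}{9} = 45 \cdot \frac{16}{9} = 80$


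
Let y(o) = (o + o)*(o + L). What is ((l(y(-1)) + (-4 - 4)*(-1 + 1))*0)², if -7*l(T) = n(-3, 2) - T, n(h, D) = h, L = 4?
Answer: 0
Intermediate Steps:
y(o) = 2*o*(4 + o) (y(o) = (o + o)*(o + 4) = (2*o)*(4 + o) = 2*o*(4 + o))
l(T) = 3/7 + T/7 (l(T) = -(-3 - T)/7 = 3/7 + T/7)
((l(y(-1)) + (-4 - 4)*(-1 + 1))*0)² = (((3/7 + (2*(-1)*(4 - 1))/7) + (-4 - 4)*(-1 + 1))*0)² = (((3/7 + (2*(-1)*3)/7) - 8*0)*0)² = (((3/7 + (⅐)*(-6)) + 0)*0)² = (((3/7 - 6/7) + 0)*0)² = ((-3/7 + 0)*0)² = (-3/7*0)² = 0² = 0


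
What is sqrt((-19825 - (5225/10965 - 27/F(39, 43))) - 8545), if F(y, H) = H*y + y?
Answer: I*sqrt(11160296147420277)/627198 ≈ 168.44*I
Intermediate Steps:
F(y, H) = y + H*y
sqrt((-19825 - (5225/10965 - 27/F(39, 43))) - 8545) = sqrt((-19825 - (5225/10965 - 27*1/(39*(1 + 43)))) - 8545) = sqrt((-19825 - (5225*(1/10965) - 27/(39*44))) - 8545) = sqrt((-19825 - (1045/2193 - 27/1716)) - 8545) = sqrt((-19825 - (1045/2193 - 27*1/1716)) - 8545) = sqrt((-19825 - (1045/2193 - 9/572)) - 8545) = sqrt((-19825 - 1*578003/1254396) - 8545) = sqrt((-19825 - 578003/1254396) - 8545) = sqrt(-24868978703/1254396 - 8545) = sqrt(-35587792523/1254396) = I*sqrt(11160296147420277)/627198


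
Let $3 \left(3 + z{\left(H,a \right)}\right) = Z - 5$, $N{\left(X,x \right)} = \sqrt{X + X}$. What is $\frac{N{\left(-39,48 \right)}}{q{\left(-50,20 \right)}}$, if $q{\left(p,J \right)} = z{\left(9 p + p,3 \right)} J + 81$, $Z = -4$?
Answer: $- \frac{i \sqrt{78}}{39} \approx - 0.22646 i$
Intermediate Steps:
$N{\left(X,x \right)} = \sqrt{2} \sqrt{X}$ ($N{\left(X,x \right)} = \sqrt{2 X} = \sqrt{2} \sqrt{X}$)
$z{\left(H,a \right)} = -6$ ($z{\left(H,a \right)} = -3 + \frac{-4 - 5}{3} = -3 + \frac{1}{3} \left(-9\right) = -3 - 3 = -6$)
$q{\left(p,J \right)} = 81 - 6 J$ ($q{\left(p,J \right)} = - 6 J + 81 = 81 - 6 J$)
$\frac{N{\left(-39,48 \right)}}{q{\left(-50,20 \right)}} = \frac{\sqrt{2} \sqrt{-39}}{81 - 120} = \frac{\sqrt{2} i \sqrt{39}}{81 - 120} = \frac{i \sqrt{78}}{-39} = i \sqrt{78} \left(- \frac{1}{39}\right) = - \frac{i \sqrt{78}}{39}$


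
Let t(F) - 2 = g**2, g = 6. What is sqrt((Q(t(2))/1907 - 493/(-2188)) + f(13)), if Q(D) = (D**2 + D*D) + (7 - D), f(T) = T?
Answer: 5*sqrt(2563342436311)/2086258 ≈ 3.8371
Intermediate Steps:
t(F) = 38 (t(F) = 2 + 6**2 = 2 + 36 = 38)
Q(D) = 7 - D + 2*D**2 (Q(D) = (D**2 + D**2) + (7 - D) = 2*D**2 + (7 - D) = 7 - D + 2*D**2)
sqrt((Q(t(2))/1907 - 493/(-2188)) + f(13)) = sqrt(((7 - 1*38 + 2*38**2)/1907 - 493/(-2188)) + 13) = sqrt(((7 - 38 + 2*1444)*(1/1907) - 493*(-1/2188)) + 13) = sqrt(((7 - 38 + 2888)*(1/1907) + 493/2188) + 13) = sqrt((2857*(1/1907) + 493/2188) + 13) = sqrt((2857/1907 + 493/2188) + 13) = sqrt(7191267/4172516 + 13) = sqrt(61433975/4172516) = 5*sqrt(2563342436311)/2086258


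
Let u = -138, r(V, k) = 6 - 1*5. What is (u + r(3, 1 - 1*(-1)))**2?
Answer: 18769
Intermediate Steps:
r(V, k) = 1 (r(V, k) = 6 - 5 = 1)
(u + r(3, 1 - 1*(-1)))**2 = (-138 + 1)**2 = (-137)**2 = 18769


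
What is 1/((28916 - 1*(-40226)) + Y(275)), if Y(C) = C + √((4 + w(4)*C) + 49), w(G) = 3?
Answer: 69417/4818719011 - √878/4818719011 ≈ 1.4400e-5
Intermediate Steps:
Y(C) = C + √(53 + 3*C) (Y(C) = C + √((4 + 3*C) + 49) = C + √(53 + 3*C))
1/((28916 - 1*(-40226)) + Y(275)) = 1/((28916 - 1*(-40226)) + (275 + √(53 + 3*275))) = 1/((28916 + 40226) + (275 + √(53 + 825))) = 1/(69142 + (275 + √878)) = 1/(69417 + √878)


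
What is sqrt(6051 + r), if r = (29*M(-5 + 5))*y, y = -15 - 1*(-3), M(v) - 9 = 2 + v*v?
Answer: 3*sqrt(247) ≈ 47.149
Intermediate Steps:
M(v) = 11 + v**2 (M(v) = 9 + (2 + v*v) = 9 + (2 + v**2) = 11 + v**2)
y = -12 (y = -15 + 3 = -12)
r = -3828 (r = (29*(11 + (-5 + 5)**2))*(-12) = (29*(11 + 0**2))*(-12) = (29*(11 + 0))*(-12) = (29*11)*(-12) = 319*(-12) = -3828)
sqrt(6051 + r) = sqrt(6051 - 3828) = sqrt(2223) = 3*sqrt(247)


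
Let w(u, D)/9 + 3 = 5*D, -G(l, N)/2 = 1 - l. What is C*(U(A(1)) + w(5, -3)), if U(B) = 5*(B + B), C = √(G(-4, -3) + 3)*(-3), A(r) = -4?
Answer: 606*I*√7 ≈ 1603.3*I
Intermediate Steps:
G(l, N) = -2 + 2*l (G(l, N) = -2*(1 - l) = -2 + 2*l)
w(u, D) = -27 + 45*D (w(u, D) = -27 + 9*(5*D) = -27 + 45*D)
C = -3*I*√7 (C = √((-2 + 2*(-4)) + 3)*(-3) = √((-2 - 8) + 3)*(-3) = √(-10 + 3)*(-3) = √(-7)*(-3) = (I*√7)*(-3) = -3*I*√7 ≈ -7.9373*I)
U(B) = 10*B (U(B) = 5*(2*B) = 10*B)
C*(U(A(1)) + w(5, -3)) = (-3*I*√7)*(10*(-4) + (-27 + 45*(-3))) = (-3*I*√7)*(-40 + (-27 - 135)) = (-3*I*√7)*(-40 - 162) = -3*I*√7*(-202) = 606*I*√7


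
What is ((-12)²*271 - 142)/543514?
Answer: 19441/271757 ≈ 0.071538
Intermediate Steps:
((-12)²*271 - 142)/543514 = (144*271 - 142)*(1/543514) = (39024 - 142)*(1/543514) = 38882*(1/543514) = 19441/271757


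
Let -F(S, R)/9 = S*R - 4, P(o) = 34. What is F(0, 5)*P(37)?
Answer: 1224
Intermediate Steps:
F(S, R) = 36 - 9*R*S (F(S, R) = -9*(S*R - 4) = -9*(R*S - 4) = -9*(-4 + R*S) = 36 - 9*R*S)
F(0, 5)*P(37) = (36 - 9*5*0)*34 = (36 + 0)*34 = 36*34 = 1224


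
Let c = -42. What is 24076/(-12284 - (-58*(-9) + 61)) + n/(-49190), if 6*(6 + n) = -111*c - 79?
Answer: -2388098963/1265855460 ≈ -1.8865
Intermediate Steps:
n = 4547/6 (n = -6 + (-111*(-42) - 79)/6 = -6 + (4662 - 79)/6 = -6 + (⅙)*4583 = -6 + 4583/6 = 4547/6 ≈ 757.83)
24076/(-12284 - (-58*(-9) + 61)) + n/(-49190) = 24076/(-12284 - (-58*(-9) + 61)) + (4547/6)/(-49190) = 24076/(-12284 - (522 + 61)) + (4547/6)*(-1/49190) = 24076/(-12284 - 1*583) - 4547/295140 = 24076/(-12284 - 583) - 4547/295140 = 24076/(-12867) - 4547/295140 = 24076*(-1/12867) - 4547/295140 = -24076/12867 - 4547/295140 = -2388098963/1265855460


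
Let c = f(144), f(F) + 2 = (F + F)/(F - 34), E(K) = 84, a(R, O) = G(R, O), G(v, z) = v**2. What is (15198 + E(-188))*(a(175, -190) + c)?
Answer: 25741138338/55 ≈ 4.6802e+8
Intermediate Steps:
a(R, O) = R**2
f(F) = -2 + 2*F/(-34 + F) (f(F) = -2 + (F + F)/(F - 34) = -2 + (2*F)/(-34 + F) = -2 + 2*F/(-34 + F))
c = 34/55 (c = 68/(-34 + 144) = 68/110 = 68*(1/110) = 34/55 ≈ 0.61818)
(15198 + E(-188))*(a(175, -190) + c) = (15198 + 84)*(175**2 + 34/55) = 15282*(30625 + 34/55) = 15282*(1684409/55) = 25741138338/55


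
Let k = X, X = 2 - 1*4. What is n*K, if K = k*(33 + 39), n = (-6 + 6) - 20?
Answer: 2880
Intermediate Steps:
X = -2 (X = 2 - 4 = -2)
k = -2
n = -20 (n = 0 - 20 = -20)
K = -144 (K = -2*(33 + 39) = -2*72 = -144)
n*K = -20*(-144) = 2880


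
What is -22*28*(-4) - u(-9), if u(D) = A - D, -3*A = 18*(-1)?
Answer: 2449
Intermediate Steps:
A = 6 (A = -6*(-1) = -⅓*(-18) = 6)
u(D) = 6 - D
-22*28*(-4) - u(-9) = -22*28*(-4) - (6 - 1*(-9)) = -616*(-4) - (6 + 9) = 2464 - 1*15 = 2464 - 15 = 2449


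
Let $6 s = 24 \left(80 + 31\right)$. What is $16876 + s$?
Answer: $17320$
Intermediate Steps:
$s = 444$ ($s = \frac{24 \left(80 + 31\right)}{6} = \frac{24 \cdot 111}{6} = \frac{1}{6} \cdot 2664 = 444$)
$16876 + s = 16876 + 444 = 17320$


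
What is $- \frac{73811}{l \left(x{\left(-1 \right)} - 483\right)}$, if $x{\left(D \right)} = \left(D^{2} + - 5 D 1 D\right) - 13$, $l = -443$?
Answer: $- \frac{73811}{221500} \approx -0.33323$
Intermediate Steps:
$x{\left(D \right)} = -13 - 4 D^{2}$ ($x{\left(D \right)} = \left(D^{2} + - 5 D D\right) - 13 = \left(D^{2} - 5 D^{2}\right) - 13 = - 4 D^{2} - 13 = -13 - 4 D^{2}$)
$- \frac{73811}{l \left(x{\left(-1 \right)} - 483\right)} = - \frac{73811}{\left(-443\right) \left(\left(-13 - 4 \left(-1\right)^{2}\right) - 483\right)} = - \frac{73811}{\left(-443\right) \left(\left(-13 - 4\right) - 483\right)} = - \frac{73811}{\left(-443\right) \left(-17 - 483\right)} = - \frac{73811}{\left(-443\right) \left(-500\right)} = - \frac{73811}{221500}$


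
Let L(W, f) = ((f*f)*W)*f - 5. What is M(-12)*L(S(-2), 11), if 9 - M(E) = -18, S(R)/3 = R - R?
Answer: -135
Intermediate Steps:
S(R) = 0 (S(R) = 3*(R - R) = 3*0 = 0)
L(W, f) = -5 + W*f³ (L(W, f) = (f²*W)*f - 5 = (W*f²)*f - 5 = W*f³ - 5 = -5 + W*f³)
M(E) = 27 (M(E) = 9 - 1*(-18) = 9 + 18 = 27)
M(-12)*L(S(-2), 11) = 27*(-5 + 0*11³) = 27*(-5 + 0*1331) = 27*(-5 + 0) = 27*(-5) = -135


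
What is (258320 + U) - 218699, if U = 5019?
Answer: 44640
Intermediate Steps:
(258320 + U) - 218699 = (258320 + 5019) - 218699 = 263339 - 218699 = 44640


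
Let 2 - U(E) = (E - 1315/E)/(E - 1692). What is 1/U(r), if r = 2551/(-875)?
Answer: 3783263101/8566815476 ≈ 0.44162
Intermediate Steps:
r = -2551/875 (r = 2551*(-1/875) = -2551/875 ≈ -2.9154)
U(E) = 2 - (E - 1315/E)/(-1692 + E) (U(E) = 2 - (E - 1315/E)/(E - 1692) = 2 - (E - 1315/E)/(-1692 + E))
1/U(r) = 1/((1315 + (-2551/875)² - 3384*(-2551/875))/((-2551/875)*(-1692 - 2551/875))) = 1/(-875*(1315 + 6507601/765625 + 8632584/875)/(2551*(-1483051/875))) = 1/(-875/2551*(-875/1483051)*8566815476/765625) = 1/(8566815476/3783263101) = 3783263101/8566815476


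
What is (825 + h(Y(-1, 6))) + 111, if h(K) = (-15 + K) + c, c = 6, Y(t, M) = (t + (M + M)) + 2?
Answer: 940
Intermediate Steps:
Y(t, M) = 2 + t + 2*M (Y(t, M) = (t + 2*M) + 2 = 2 + t + 2*M)
h(K) = -9 + K (h(K) = (-15 + K) + 6 = -9 + K)
(825 + h(Y(-1, 6))) + 111 = (825 + (-9 + (2 - 1 + 2*6))) + 111 = (825 + (-9 + (2 - 1 + 12))) + 111 = (825 + (-9 + 13)) + 111 = (825 + 4) + 111 = 829 + 111 = 940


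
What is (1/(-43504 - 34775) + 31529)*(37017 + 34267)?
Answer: 175933088529560/78279 ≈ 2.2475e+9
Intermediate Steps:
(1/(-43504 - 34775) + 31529)*(37017 + 34267) = (1/(-78279) + 31529)*71284 = (-1/78279 + 31529)*71284 = (2468058590/78279)*71284 = 175933088529560/78279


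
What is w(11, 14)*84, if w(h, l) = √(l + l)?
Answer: 168*√7 ≈ 444.49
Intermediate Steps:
w(h, l) = √2*√l (w(h, l) = √(2*l) = √2*√l)
w(11, 14)*84 = (√2*√14)*84 = (2*√7)*84 = 168*√7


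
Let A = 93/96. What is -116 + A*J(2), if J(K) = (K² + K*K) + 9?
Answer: -3185/32 ≈ -99.531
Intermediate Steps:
J(K) = 9 + 2*K² (J(K) = (K² + K²) + 9 = 2*K² + 9 = 9 + 2*K²)
A = 31/32 (A = 93*(1/96) = 31/32 ≈ 0.96875)
-116 + A*J(2) = -116 + 31*(9 + 2*2²)/32 = -116 + 31*(9 + 2*4)/32 = -116 + 31*(9 + 8)/32 = -116 + (31/32)*17 = -116 + 527/32 = -3185/32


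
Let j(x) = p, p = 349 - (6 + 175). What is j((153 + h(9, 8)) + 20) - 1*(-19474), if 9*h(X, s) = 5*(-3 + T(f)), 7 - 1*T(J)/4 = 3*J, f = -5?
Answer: 19642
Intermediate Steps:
T(J) = 28 - 12*J
p = 168 (p = 349 - 1*181 = 349 - 181 = 168)
h(X, s) = 425/9 (h(X, s) = (5*(-3 + (28 - 12*(-5))))/9 = (5*(-3 + (28 + 60)))/9 = (5*(-3 + 88))/9 = (5*85)/9 = (1/9)*425 = 425/9)
j(x) = 168
j((153 + h(9, 8)) + 20) - 1*(-19474) = 168 - 1*(-19474) = 168 + 19474 = 19642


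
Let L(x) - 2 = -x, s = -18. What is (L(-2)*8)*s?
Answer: -576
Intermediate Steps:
L(x) = 2 - x
(L(-2)*8)*s = ((2 - 1*(-2))*8)*(-18) = ((2 + 2)*8)*(-18) = (4*8)*(-18) = 32*(-18) = -576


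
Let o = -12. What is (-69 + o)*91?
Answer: -7371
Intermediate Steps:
(-69 + o)*91 = (-69 - 12)*91 = -81*91 = -7371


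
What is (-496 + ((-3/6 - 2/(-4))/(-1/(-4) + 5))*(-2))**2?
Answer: 246016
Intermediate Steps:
(-496 + ((-3/6 - 2/(-4))/(-1/(-4) + 5))*(-2))**2 = (-496 + ((-3*1/6 - 2*(-1/4))/(-1*(-1/4) + 5))*(-2))**2 = (-496 + ((-1/2 + 1/2)/(1/4 + 5))*(-2))**2 = (-496 + (0/(21/4))*(-2))**2 = (-496 + (0*(4/21))*(-2))**2 = (-496 + 0*(-2))**2 = (-496 + 0)**2 = (-496)**2 = 246016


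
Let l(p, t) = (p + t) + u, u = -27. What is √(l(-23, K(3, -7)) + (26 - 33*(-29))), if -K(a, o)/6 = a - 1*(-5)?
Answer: √885 ≈ 29.749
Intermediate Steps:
K(a, o) = -30 - 6*a (K(a, o) = -6*(a - 1*(-5)) = -6*(a + 5) = -6*(5 + a) = -30 - 6*a)
l(p, t) = -27 + p + t (l(p, t) = (p + t) - 27 = -27 + p + t)
√(l(-23, K(3, -7)) + (26 - 33*(-29))) = √((-27 - 23 + (-30 - 6*3)) + (26 - 33*(-29))) = √((-27 - 23 + (-30 - 18)) + (26 + 957)) = √((-27 - 23 - 48) + 983) = √(-98 + 983) = √885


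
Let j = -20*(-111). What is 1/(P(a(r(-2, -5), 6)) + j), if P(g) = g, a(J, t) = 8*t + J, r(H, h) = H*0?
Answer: 1/2268 ≈ 0.00044092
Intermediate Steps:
r(H, h) = 0
a(J, t) = J + 8*t
j = 2220
1/(P(a(r(-2, -5), 6)) + j) = 1/((0 + 8*6) + 2220) = 1/((0 + 48) + 2220) = 1/(48 + 2220) = 1/2268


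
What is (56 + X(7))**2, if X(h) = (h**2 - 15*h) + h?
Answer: 49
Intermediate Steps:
X(h) = h**2 - 14*h
(56 + X(7))**2 = (56 + 7*(-14 + 7))**2 = (56 + 7*(-7))**2 = (56 - 49)**2 = 7**2 = 49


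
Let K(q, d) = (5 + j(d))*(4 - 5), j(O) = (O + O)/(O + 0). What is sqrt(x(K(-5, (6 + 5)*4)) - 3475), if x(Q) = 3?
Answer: 4*I*sqrt(217) ≈ 58.924*I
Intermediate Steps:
j(O) = 2 (j(O) = (2*O)/O = 2)
K(q, d) = -7 (K(q, d) = (5 + 2)*(4 - 5) = 7*(-1) = -7)
sqrt(x(K(-5, (6 + 5)*4)) - 3475) = sqrt(3 - 3475) = sqrt(-3472) = 4*I*sqrt(217)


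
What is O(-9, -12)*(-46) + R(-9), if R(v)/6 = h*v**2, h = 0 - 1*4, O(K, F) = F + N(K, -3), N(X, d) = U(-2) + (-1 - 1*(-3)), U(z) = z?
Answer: -1392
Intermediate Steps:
N(X, d) = 0 (N(X, d) = -2 + (-1 - 1*(-3)) = -2 + (-1 + 3) = -2 + 2 = 0)
O(K, F) = F (O(K, F) = F + 0 = F)
h = -4 (h = 0 - 4 = -4)
R(v) = -24*v**2 (R(v) = 6*(-4*v**2) = -24*v**2)
O(-9, -12)*(-46) + R(-9) = -12*(-46) - 24*(-9)**2 = 552 - 24*81 = 552 - 1944 = -1392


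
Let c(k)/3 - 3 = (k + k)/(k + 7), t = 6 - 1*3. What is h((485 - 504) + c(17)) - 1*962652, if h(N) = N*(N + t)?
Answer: -15402179/16 ≈ -9.6264e+5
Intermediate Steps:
t = 3 (t = 6 - 3 = 3)
c(k) = 9 + 6*k/(7 + k) (c(k) = 9 + 3*((k + k)/(k + 7)) = 9 + 3*((2*k)/(7 + k)) = 9 + 3*(2*k/(7 + k)) = 9 + 6*k/(7 + k))
h(N) = N*(3 + N) (h(N) = N*(N + 3) = N*(3 + N))
h((485 - 504) + c(17)) - 1*962652 = ((485 - 504) + 3*(21 + 5*17)/(7 + 17))*(3 + ((485 - 504) + 3*(21 + 5*17)/(7 + 17))) - 1*962652 = (-19 + 3*(21 + 85)/24)*(3 + (-19 + 3*(21 + 85)/24)) - 962652 = (-19 + 3*(1/24)*106)*(3 + (-19 + 3*(1/24)*106)) - 962652 = (-19 + 53/4)*(3 + (-19 + 53/4)) - 962652 = -23*(3 - 23/4)/4 - 962652 = -23/4*(-11/4) - 962652 = 253/16 - 962652 = -15402179/16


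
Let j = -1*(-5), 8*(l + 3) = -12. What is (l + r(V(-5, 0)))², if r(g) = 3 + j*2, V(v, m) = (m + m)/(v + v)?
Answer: 289/4 ≈ 72.250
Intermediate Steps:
l = -9/2 (l = -3 + (⅛)*(-12) = -3 - 3/2 = -9/2 ≈ -4.5000)
j = 5
V(v, m) = m/v (V(v, m) = (2*m)/((2*v)) = (2*m)*(1/(2*v)) = m/v)
r(g) = 13 (r(g) = 3 + 5*2 = 3 + 10 = 13)
(l + r(V(-5, 0)))² = (-9/2 + 13)² = (17/2)² = 289/4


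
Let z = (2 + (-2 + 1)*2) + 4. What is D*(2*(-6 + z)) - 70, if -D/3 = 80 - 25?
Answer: 590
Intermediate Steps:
D = -165 (D = -3*(80 - 25) = -3*55 = -165)
z = 4 (z = (2 - 1*2) + 4 = (2 - 2) + 4 = 0 + 4 = 4)
D*(2*(-6 + z)) - 70 = -330*(-6 + 4) - 70 = -330*(-2) - 70 = -165*(-4) - 70 = 660 - 70 = 590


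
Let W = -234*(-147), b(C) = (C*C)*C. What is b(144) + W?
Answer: 3020382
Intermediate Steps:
b(C) = C³ (b(C) = C²*C = C³)
W = 34398
b(144) + W = 144³ + 34398 = 2985984 + 34398 = 3020382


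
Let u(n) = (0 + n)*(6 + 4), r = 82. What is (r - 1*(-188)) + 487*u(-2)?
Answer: -9470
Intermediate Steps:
u(n) = 10*n (u(n) = n*10 = 10*n)
(r - 1*(-188)) + 487*u(-2) = (82 - 1*(-188)) + 487*(10*(-2)) = (82 + 188) + 487*(-20) = 270 - 9740 = -9470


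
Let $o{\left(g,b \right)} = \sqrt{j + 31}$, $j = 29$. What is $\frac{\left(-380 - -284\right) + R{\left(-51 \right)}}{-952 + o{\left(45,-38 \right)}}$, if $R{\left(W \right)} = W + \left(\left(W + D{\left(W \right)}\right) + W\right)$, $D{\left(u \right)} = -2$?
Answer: $\frac{59738}{226561} + \frac{251 \sqrt{15}}{453122} \approx 0.26582$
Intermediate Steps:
$o{\left(g,b \right)} = 2 \sqrt{15}$ ($o{\left(g,b \right)} = \sqrt{29 + 31} = \sqrt{60} = 2 \sqrt{15}$)
$R{\left(W \right)} = -2 + 3 W$ ($R{\left(W \right)} = W + \left(\left(W - 2\right) + W\right) = W + \left(\left(-2 + W\right) + W\right) = W + \left(-2 + 2 W\right) = -2 + 3 W$)
$\frac{\left(-380 - -284\right) + R{\left(-51 \right)}}{-952 + o{\left(45,-38 \right)}} = \frac{\left(-380 - -284\right) + \left(-2 + 3 \left(-51\right)\right)}{-952 + 2 \sqrt{15}} = \frac{\left(-380 + 284\right) - 155}{-952 + 2 \sqrt{15}} = \frac{-96 - 155}{-952 + 2 \sqrt{15}} = - \frac{251}{-952 + 2 \sqrt{15}}$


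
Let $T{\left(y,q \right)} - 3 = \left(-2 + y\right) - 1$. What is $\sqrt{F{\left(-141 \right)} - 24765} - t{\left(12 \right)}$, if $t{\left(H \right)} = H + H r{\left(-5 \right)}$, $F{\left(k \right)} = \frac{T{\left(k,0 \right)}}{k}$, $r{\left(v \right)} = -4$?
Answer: $36 + 2 i \sqrt{6191} \approx 36.0 + 157.37 i$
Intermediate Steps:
$T{\left(y,q \right)} = y$ ($T{\left(y,q \right)} = 3 + \left(\left(-2 + y\right) - 1\right) = 3 + \left(-3 + y\right) = y$)
$F{\left(k \right)} = 1$ ($F{\left(k \right)} = \frac{k}{k} = 1$)
$t{\left(H \right)} = - 3 H$ ($t{\left(H \right)} = H + H \left(-4\right) = H - 4 H = - 3 H$)
$\sqrt{F{\left(-141 \right)} - 24765} - t{\left(12 \right)} = \sqrt{1 - 24765} - \left(-3\right) 12 = \sqrt{-24764} - -36 = 2 i \sqrt{6191} + 36 = 36 + 2 i \sqrt{6191}$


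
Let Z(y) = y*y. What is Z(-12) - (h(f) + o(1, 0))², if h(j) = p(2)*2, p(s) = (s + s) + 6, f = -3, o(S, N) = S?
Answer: -297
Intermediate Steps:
Z(y) = y²
p(s) = 6 + 2*s (p(s) = 2*s + 6 = 6 + 2*s)
h(j) = 20 (h(j) = (6 + 2*2)*2 = (6 + 4)*2 = 10*2 = 20)
Z(-12) - (h(f) + o(1, 0))² = (-12)² - (20 + 1)² = 144 - 1*21² = 144 - 1*441 = 144 - 441 = -297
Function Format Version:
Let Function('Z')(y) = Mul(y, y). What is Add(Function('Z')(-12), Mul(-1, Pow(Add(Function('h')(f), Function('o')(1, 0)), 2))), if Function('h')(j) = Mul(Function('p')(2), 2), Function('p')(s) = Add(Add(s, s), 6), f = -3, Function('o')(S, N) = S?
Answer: -297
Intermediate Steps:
Function('Z')(y) = Pow(y, 2)
Function('p')(s) = Add(6, Mul(2, s)) (Function('p')(s) = Add(Mul(2, s), 6) = Add(6, Mul(2, s)))
Function('h')(j) = 20 (Function('h')(j) = Mul(Add(6, Mul(2, 2)), 2) = Mul(Add(6, 4), 2) = Mul(10, 2) = 20)
Add(Function('Z')(-12), Mul(-1, Pow(Add(Function('h')(f), Function('o')(1, 0)), 2))) = Add(Pow(-12, 2), Mul(-1, Pow(Add(20, 1), 2))) = Add(144, Mul(-1, Pow(21, 2))) = Add(144, Mul(-1, 441)) = Add(144, -441) = -297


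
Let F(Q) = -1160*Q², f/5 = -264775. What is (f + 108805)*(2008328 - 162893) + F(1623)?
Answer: -2245388295090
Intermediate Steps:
f = -1323875 (f = 5*(-264775) = -1323875)
(f + 108805)*(2008328 - 162893) + F(1623) = (-1323875 + 108805)*(2008328 - 162893) - 1160*1623² = -1215070*1845435 - 1160*2634129 = -2242332705450 - 3055589640 = -2245388295090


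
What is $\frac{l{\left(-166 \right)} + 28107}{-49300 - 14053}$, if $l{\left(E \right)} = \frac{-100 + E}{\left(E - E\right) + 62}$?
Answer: $- \frac{871184}{1963943} \approx -0.44359$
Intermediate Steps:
$l{\left(E \right)} = - \frac{50}{31} + \frac{E}{62}$ ($l{\left(E \right)} = \frac{-100 + E}{0 + 62} = \frac{-100 + E}{62} = \left(-100 + E\right) \frac{1}{62} = - \frac{50}{31} + \frac{E}{62}$)
$\frac{l{\left(-166 \right)} + 28107}{-49300 - 14053} = \frac{\left(- \frac{50}{31} + \frac{1}{62} \left(-166\right)\right) + 28107}{-49300 - 14053} = \frac{\left(- \frac{50}{31} - \frac{83}{31}\right) + 28107}{-63353} = \left(- \frac{133}{31} + 28107\right) \left(- \frac{1}{63353}\right) = \frac{871184}{31} \left(- \frac{1}{63353}\right) = - \frac{871184}{1963943}$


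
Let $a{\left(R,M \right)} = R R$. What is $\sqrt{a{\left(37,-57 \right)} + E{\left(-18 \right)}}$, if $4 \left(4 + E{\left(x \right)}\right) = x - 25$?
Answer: $\frac{\sqrt{5417}}{2} \approx 36.8$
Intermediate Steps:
$a{\left(R,M \right)} = R^{2}$
$E{\left(x \right)} = - \frac{41}{4} + \frac{x}{4}$ ($E{\left(x \right)} = -4 + \frac{x - 25}{4} = -4 + \frac{-25 + x}{4} = -4 + \left(- \frac{25}{4} + \frac{x}{4}\right) = - \frac{41}{4} + \frac{x}{4}$)
$\sqrt{a{\left(37,-57 \right)} + E{\left(-18 \right)}} = \sqrt{37^{2} + \left(- \frac{41}{4} + \frac{1}{4} \left(-18\right)\right)} = \sqrt{1369 - \frac{59}{4}} = \sqrt{\frac{5417}{4}} = \frac{\sqrt{5417}}{2}$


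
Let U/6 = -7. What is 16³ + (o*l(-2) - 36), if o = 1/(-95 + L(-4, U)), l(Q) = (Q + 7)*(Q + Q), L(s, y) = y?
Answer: 556240/137 ≈ 4060.1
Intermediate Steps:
U = -42 (U = 6*(-7) = -42)
l(Q) = 2*Q*(7 + Q) (l(Q) = (7 + Q)*(2*Q) = 2*Q*(7 + Q))
o = -1/137 (o = 1/(-95 - 42) = 1/(-137) = -1/137 ≈ -0.0072993)
16³ + (o*l(-2) - 36) = 16³ + (-2*(-2)*(7 - 2)/137 - 36) = 4096 + (-2*(-2)*5/137 - 36) = 4096 + (-1/137*(-20) - 36) = 4096 + (20/137 - 36) = 4096 - 4912/137 = 556240/137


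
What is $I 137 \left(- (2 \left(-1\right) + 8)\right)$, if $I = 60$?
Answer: $-49320$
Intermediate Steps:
$I 137 \left(- (2 \left(-1\right) + 8)\right) = 60 \cdot 137 \left(- (2 \left(-1\right) + 8)\right) = 8220 \left(- (-2 + 8)\right) = 8220 \left(\left(-1\right) 6\right) = 8220 \left(-6\right) = -49320$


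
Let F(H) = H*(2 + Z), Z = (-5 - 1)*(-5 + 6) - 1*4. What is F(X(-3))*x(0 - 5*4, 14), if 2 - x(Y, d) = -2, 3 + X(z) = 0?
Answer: 96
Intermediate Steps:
X(z) = -3 (X(z) = -3 + 0 = -3)
Z = -10 (Z = -6*1 - 4 = -6 - 4 = -10)
x(Y, d) = 4 (x(Y, d) = 2 - 1*(-2) = 2 + 2 = 4)
F(H) = -8*H (F(H) = H*(2 - 10) = H*(-8) = -8*H)
F(X(-3))*x(0 - 5*4, 14) = -8*(-3)*4 = 24*4 = 96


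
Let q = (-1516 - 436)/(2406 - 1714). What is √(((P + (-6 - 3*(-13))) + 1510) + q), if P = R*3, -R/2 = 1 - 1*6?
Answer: √46993893/173 ≈ 39.625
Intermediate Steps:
R = 10 (R = -2*(1 - 1*6) = -2*(1 - 6) = -2*(-5) = 10)
P = 30 (P = 10*3 = 30)
q = -488/173 (q = -1952/692 = -1952*1/692 = -488/173 ≈ -2.8208)
√(((P + (-6 - 3*(-13))) + 1510) + q) = √(((30 + (-6 - 3*(-13))) + 1510) - 488/173) = √(((30 + (-6 + 39)) + 1510) - 488/173) = √(((30 + 33) + 1510) - 488/173) = √((63 + 1510) - 488/173) = √(1573 - 488/173) = √(271641/173) = √46993893/173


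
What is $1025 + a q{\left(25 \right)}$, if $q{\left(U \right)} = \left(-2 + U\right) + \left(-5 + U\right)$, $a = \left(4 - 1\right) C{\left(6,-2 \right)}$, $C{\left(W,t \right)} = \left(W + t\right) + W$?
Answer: $2315$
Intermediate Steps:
$C{\left(W,t \right)} = t + 2 W$
$a = 30$ ($a = \left(4 - 1\right) \left(-2 + 2 \cdot 6\right) = 3 \left(-2 + 12\right) = 3 \cdot 10 = 30$)
$q{\left(U \right)} = -7 + 2 U$
$1025 + a q{\left(25 \right)} = 1025 + 30 \left(-7 + 2 \cdot 25\right) = 1025 + 30 \left(-7 + 50\right) = 1025 + 30 \cdot 43 = 1025 + 1290 = 2315$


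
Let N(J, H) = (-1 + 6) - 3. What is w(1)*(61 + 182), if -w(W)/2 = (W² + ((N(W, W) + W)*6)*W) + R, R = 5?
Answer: -11664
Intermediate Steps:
N(J, H) = 2 (N(J, H) = 5 - 3 = 2)
w(W) = -10 - 2*W² - 2*W*(12 + 6*W) (w(W) = -2*((W² + ((2 + W)*6)*W) + 5) = -2*((W² + (12 + 6*W)*W) + 5) = -2*((W² + W*(12 + 6*W)) + 5) = -2*(5 + W² + W*(12 + 6*W)) = -10 - 2*W² - 2*W*(12 + 6*W))
w(1)*(61 + 182) = (-10 - 24*1 - 14*1²)*(61 + 182) = (-10 - 24 - 14*1)*243 = (-10 - 24 - 14)*243 = -48*243 = -11664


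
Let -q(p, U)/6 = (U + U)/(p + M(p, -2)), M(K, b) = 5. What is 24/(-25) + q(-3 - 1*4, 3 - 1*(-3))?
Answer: 876/25 ≈ 35.040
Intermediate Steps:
q(p, U) = -12*U/(5 + p) (q(p, U) = -6*(U + U)/(p + 5) = -6*2*U/(5 + p) = -12*U/(5 + p))
24/(-25) + q(-3 - 1*4, 3 - 1*(-3)) = 24/(-25) - 12*(3 - 1*(-3))/(5 + (-3 - 1*4)) = -1/25*24 - 12*(3 + 3)/(5 + (-3 - 4)) = -24/25 - 12*6/(5 - 7) = -24/25 - 12*6/(-2) = -24/25 - 12*6*(-1/2) = -24/25 + 36 = 876/25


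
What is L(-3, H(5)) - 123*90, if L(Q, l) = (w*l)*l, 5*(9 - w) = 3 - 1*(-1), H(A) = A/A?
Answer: -55309/5 ≈ -11062.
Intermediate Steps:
H(A) = 1
w = 41/5 (w = 9 - (3 - 1*(-1))/5 = 9 - (3 + 1)/5 = 9 - ⅕*4 = 9 - ⅘ = 41/5 ≈ 8.2000)
L(Q, l) = 41*l²/5 (L(Q, l) = (41*l/5)*l = 41*l²/5)
L(-3, H(5)) - 123*90 = (41/5)*1² - 123*90 = (41/5)*1 - 11070 = 41/5 - 11070 = -55309/5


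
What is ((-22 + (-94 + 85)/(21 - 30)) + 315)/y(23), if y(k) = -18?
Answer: -49/3 ≈ -16.333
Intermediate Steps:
((-22 + (-94 + 85)/(21 - 30)) + 315)/y(23) = ((-22 + (-94 + 85)/(21 - 30)) + 315)/(-18) = ((-22 - 9/(-9)) + 315)*(-1/18) = ((-22 - 9*(-1/9)) + 315)*(-1/18) = ((-22 + 1) + 315)*(-1/18) = (-21 + 315)*(-1/18) = 294*(-1/18) = -49/3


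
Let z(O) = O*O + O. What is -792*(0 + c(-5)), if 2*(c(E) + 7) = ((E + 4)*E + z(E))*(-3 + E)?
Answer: 84744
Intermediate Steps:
z(O) = O + O² (z(O) = O² + O = O + O²)
c(E) = -7 + (-3 + E)*(E*(1 + E) + E*(4 + E))/2 (c(E) = -7 + (((E + 4)*E + E*(1 + E))*(-3 + E))/2 = -7 + (((4 + E)*E + E*(1 + E))*(-3 + E))/2 = -7 + ((E*(4 + E) + E*(1 + E))*(-3 + E))/2 = -7 + ((E*(1 + E) + E*(4 + E))*(-3 + E))/2 = -7 + ((-3 + E)*(E*(1 + E) + E*(4 + E)))/2 = -7 + (-3 + E)*(E*(1 + E) + E*(4 + E))/2)
-792*(0 + c(-5)) = -792*(0 + (-7 + (-5)³ - 15/2*(-5) - ½*(-5)²)) = -792*(0 + (-7 - 125 + 75/2 - ½*25)) = -792*(0 + (-7 - 125 + 75/2 - 25/2)) = -792*(0 - 107) = -792*(-107) = 84744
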